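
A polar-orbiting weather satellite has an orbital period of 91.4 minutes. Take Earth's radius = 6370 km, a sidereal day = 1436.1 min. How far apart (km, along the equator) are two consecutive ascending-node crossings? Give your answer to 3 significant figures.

T = 91.4 min = 5484.0 s.
During one orbit Earth rotates (5484.0 / 86166) × 360° = 22.91°.
At the equator that is 22.91° × (2π·6370/360) km/° = 22.91 × 111.2 = 2547 km.

2550 km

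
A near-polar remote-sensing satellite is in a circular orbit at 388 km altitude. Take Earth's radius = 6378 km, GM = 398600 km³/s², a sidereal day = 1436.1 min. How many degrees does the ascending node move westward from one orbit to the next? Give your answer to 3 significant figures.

Semi-major axis a = 6378 + 388 = 6766 km. Period T = 2π√(a³/μ) = 2π√(6766³/398600) = 5538.7 s = 92.31 min.
During one orbit Earth rotates (5538.7 / 86166) × 360° = 23.14°.

23.1°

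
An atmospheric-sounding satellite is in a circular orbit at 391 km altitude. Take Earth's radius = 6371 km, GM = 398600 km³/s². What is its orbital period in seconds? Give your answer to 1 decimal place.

Semi-major axis a = 6371 + 391 = 6762 km. Period T = 2π√(a³/μ) = 2π√(6762³/398600) = 5533.8 s = 92.23 min.

5533.8 seconds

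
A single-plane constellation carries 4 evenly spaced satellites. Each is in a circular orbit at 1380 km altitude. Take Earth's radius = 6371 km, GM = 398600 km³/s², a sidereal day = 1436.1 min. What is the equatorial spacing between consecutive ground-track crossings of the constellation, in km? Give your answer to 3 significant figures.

Semi-major axis a = 6371 + 1380 = 7751 km. Period T = 2π√(a³/μ) = 2π√(7751³/398600) = 6791.2 s = 113.19 min.
Single-satellite node shift = (6791.2/86166) × 360° = 28.37°.
With 4 satellites evenly phased, successive equator crossings are 28.37/4 = 7.093° apart.
That is 7.093 × 111.2 = 789 km at the equator.

789 km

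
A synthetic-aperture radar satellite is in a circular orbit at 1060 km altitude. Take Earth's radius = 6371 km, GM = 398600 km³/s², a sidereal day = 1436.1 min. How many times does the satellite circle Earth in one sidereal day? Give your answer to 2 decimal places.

Semi-major axis a = 6371 + 1060 = 7431 km. Period T = 2π√(a³/μ) = 2π√(7431³/398600) = 6375.0 s = 106.25 min.
Orbits per sidereal day = 86166 / 6375.0 = 13.516.

13.52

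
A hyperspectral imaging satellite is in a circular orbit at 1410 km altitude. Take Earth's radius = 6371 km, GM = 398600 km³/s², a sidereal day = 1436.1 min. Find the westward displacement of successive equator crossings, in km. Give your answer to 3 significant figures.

Semi-major axis a = 6371 + 1410 = 7781 km. Period T = 2π√(a³/μ) = 2π√(7781³/398600) = 6830.7 s = 113.84 min.
During one orbit Earth rotates (6830.7 / 86166) × 360° = 28.54°.
At the equator that is 28.54° × (2π·6371/360) km/° = 28.54 × 111.2 = 3173 km.

3170 km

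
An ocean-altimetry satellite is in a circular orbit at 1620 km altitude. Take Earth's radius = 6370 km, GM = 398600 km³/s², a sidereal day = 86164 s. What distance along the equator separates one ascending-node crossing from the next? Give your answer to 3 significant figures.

Semi-major axis a = 6370 + 1620 = 7990 km. Period T = 2π√(a³/μ) = 2π√(7990³/398600) = 7107.7 s = 118.46 min.
During one orbit Earth rotates (7107.7 / 86164) × 360° = 29.70°.
At the equator that is 29.70° × (2π·6370/360) km/° = 29.70 × 111.2 = 3302 km.

3300 km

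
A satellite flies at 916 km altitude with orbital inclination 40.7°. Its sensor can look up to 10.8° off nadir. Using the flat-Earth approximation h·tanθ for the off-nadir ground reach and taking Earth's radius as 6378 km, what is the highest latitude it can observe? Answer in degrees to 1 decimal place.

42.3°

For a prograde orbit the ground track reaches latitude ±i = ±40.7°.
Sensor half-swath on the ground ≈ 916·tan(10.8°) = 175 km = 1.57° of latitude.
Maximum observable latitude ≈ 40.7 + 1.57 = 42.3°.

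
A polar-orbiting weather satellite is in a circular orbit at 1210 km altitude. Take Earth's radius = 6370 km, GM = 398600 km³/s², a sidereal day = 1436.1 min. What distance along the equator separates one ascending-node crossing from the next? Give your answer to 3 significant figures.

Semi-major axis a = 6370 + 1210 = 7580 km. Period T = 2π√(a³/μ) = 2π√(7580³/398600) = 6567.7 s = 109.46 min.
During one orbit Earth rotates (6567.7 / 86166) × 360° = 27.44°.
At the equator that is 27.44° × (2π·6370/360) km/° = 27.44 × 111.2 = 3051 km.

3050 km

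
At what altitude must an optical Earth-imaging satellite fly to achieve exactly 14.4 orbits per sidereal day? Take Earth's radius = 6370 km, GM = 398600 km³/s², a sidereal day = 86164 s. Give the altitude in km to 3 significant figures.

Required period T = 86164 / 14.4 = 5983.6 s.
From T = 2π√(a³/μ): a = (μ T²/4π²)^(1/3) = (398600 × 5983.6² / 4π²)^(1/3) = 7124 km.
Altitude h = a − R = 7124 − 6370 = 754 km.

754 km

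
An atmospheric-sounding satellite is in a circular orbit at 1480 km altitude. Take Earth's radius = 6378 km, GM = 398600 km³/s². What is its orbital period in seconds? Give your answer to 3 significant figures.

Semi-major axis a = 6378 + 1480 = 7858 km. Period T = 2π√(a³/μ) = 2π√(7858³/398600) = 6932.3 s = 115.54 min.

6930 seconds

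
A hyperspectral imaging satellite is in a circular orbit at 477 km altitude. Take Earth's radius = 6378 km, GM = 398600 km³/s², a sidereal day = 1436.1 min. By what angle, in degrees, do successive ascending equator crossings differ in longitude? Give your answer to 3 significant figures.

Semi-major axis a = 6378 + 477 = 6855 km. Period T = 2π√(a³/μ) = 2π√(6855³/398600) = 5648.4 s = 94.14 min.
During one orbit Earth rotates (5648.4 / 86166) × 360° = 23.60°.

23.6°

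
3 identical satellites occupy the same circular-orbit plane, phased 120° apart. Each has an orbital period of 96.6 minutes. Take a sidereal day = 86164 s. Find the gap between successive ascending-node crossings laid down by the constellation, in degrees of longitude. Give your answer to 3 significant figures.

T = 96.6 min = 5796.0 s.
Single-satellite node shift = (5796.0/86164) × 360° = 24.22°.
With 3 satellites evenly phased, successive equator crossings are 24.22/3 = 8.072° apart.

8.07°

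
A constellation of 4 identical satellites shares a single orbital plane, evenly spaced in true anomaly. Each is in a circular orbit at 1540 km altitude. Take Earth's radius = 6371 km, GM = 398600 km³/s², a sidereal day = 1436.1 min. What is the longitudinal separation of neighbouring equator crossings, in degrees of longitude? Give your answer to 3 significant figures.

Semi-major axis a = 6371 + 1540 = 7911 km. Period T = 2π√(a³/μ) = 2π√(7911³/398600) = 7002.6 s = 116.71 min.
Single-satellite node shift = (7002.6/86166) × 360° = 29.26°.
With 4 satellites evenly phased, successive equator crossings are 29.26/4 = 7.314° apart.

7.31°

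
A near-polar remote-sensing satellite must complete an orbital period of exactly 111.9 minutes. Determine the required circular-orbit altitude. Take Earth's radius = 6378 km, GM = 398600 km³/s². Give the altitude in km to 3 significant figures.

T = 111.9 min = 6714.0 s.
From T = 2π√(a³/μ): a = (μ T²/4π²)^(1/3) = (398600 × 6714.0² / 4π²)^(1/3) = 7692 km.
Altitude h = a − R = 7692 − 6378 = 1314 km.

1310 km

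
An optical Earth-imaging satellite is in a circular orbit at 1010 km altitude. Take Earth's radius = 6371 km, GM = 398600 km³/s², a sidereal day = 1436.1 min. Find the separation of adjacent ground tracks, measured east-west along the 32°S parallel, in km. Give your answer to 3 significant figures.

Semi-major axis a = 6371 + 1010 = 7381 km. Period T = 2π√(a³/μ) = 2π√(7381³/398600) = 6310.8 s = 105.18 min.
Node shift per orbit = (6310.8/86166) × 360° = 26.37°.
Equatorial spacing = 26.37 × 111.2 km/° = 2932 km.
At 32° latitude, spacing = 2932 × cos(32°) = 2486 km.

2490 km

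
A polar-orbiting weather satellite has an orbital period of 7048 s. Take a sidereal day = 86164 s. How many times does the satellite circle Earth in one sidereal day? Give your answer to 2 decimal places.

12.23

Orbits per sidereal day = 86164 / 7048.0 = 12.225.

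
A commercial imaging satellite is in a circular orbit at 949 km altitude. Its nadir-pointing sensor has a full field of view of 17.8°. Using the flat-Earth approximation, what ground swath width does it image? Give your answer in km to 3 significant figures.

Half-angle = 17.8°/2 = 8.9°.
Swath width ≈ 2h·tan(θ/2) = 2 × 949 × tan(8.9°) = 297.2 km.

297 km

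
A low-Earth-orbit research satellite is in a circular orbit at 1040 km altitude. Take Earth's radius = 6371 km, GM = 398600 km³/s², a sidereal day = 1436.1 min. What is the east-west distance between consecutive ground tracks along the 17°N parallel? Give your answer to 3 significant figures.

Semi-major axis a = 6371 + 1040 = 7411 km. Period T = 2π√(a³/μ) = 2π√(7411³/398600) = 6349.3 s = 105.82 min.
Node shift per orbit = (6349.3/86166) × 360° = 26.53°.
Equatorial spacing = 26.53 × 111.2 km/° = 2950 km.
At 17° latitude, spacing = 2950 × cos(17°) = 2821 km.

2820 km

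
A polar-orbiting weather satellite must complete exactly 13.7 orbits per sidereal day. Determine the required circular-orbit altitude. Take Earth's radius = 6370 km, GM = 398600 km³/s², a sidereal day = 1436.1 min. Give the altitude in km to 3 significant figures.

994 km

Required period T = 86166 / 13.7 = 6289.5 s.
From T = 2π√(a³/μ): a = (μ T²/4π²)^(1/3) = (398600 × 6289.5² / 4π²)^(1/3) = 7364 km.
Altitude h = a − R = 7364 − 6370 = 994 km.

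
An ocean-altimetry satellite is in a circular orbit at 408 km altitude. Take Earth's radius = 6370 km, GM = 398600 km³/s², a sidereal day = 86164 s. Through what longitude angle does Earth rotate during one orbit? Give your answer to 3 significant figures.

Semi-major axis a = 6370 + 408 = 6778 km. Period T = 2π√(a³/μ) = 2π√(6778³/398600) = 5553.5 s = 92.56 min.
During one orbit Earth rotates (5553.5 / 86164) × 360° = 23.20°.

23.2°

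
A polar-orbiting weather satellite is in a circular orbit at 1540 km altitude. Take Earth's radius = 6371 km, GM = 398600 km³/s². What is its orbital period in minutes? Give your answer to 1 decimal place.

116.7 min

Semi-major axis a = 6371 + 1540 = 7911 km. Period T = 2π√(a³/μ) = 2π√(7911³/398600) = 7002.6 s = 116.71 min.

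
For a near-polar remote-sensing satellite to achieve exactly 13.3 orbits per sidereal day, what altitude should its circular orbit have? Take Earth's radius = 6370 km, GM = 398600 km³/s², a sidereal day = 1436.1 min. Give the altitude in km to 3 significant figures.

1140 km

Required period T = 86166 / 13.3 = 6478.6 s.
From T = 2π√(a³/μ): a = (μ T²/4π²)^(1/3) = (398600 × 6478.6² / 4π²)^(1/3) = 7511 km.
Altitude h = a − R = 7511 − 6370 = 1141 km.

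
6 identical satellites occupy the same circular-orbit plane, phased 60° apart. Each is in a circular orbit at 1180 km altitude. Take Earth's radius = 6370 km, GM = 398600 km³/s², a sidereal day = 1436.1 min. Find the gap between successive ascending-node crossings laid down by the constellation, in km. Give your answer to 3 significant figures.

505 km

Semi-major axis a = 6370 + 1180 = 7550 km. Period T = 2π√(a³/μ) = 2π√(7550³/398600) = 6528.8 s = 108.81 min.
Single-satellite node shift = (6528.8/86166) × 360° = 27.28°.
With 6 satellites evenly phased, successive equator crossings are 27.28/6 = 4.546° apart.
That is 4.546 × 111.2 = 505 km at the equator.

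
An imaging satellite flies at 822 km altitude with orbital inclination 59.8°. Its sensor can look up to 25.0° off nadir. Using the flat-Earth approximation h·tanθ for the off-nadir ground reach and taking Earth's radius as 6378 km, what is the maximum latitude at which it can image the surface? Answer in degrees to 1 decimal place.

63.2°

For a prograde orbit the ground track reaches latitude ±i = ±59.8°.
Sensor half-swath on the ground ≈ 822·tan(25.0°) = 383 km = 3.44° of latitude.
Maximum observable latitude ≈ 59.8 + 3.44 = 63.2°.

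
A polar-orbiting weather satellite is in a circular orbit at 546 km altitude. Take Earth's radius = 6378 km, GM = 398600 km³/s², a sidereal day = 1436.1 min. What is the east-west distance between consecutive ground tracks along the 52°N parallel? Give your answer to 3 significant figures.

1640 km

Semi-major axis a = 6378 + 546 = 6924 km. Period T = 2π√(a³/μ) = 2π√(6924³/398600) = 5733.9 s = 95.56 min.
Node shift per orbit = (5733.9/86166) × 360° = 23.96°.
Equatorial spacing = 23.96 × 111.3 km/° = 2667 km.
At 52° latitude, spacing = 2667 × cos(52°) = 1642 km.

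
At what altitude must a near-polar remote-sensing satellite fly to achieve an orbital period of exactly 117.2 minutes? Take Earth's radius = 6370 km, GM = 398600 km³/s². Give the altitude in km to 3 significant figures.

1560 km

T = 117.2 min = 7032.0 s.
From T = 2π√(a³/μ): a = (μ T²/4π²)^(1/3) = (398600 × 7032.0² / 4π²)^(1/3) = 7933 km.
Altitude h = a − R = 7933 − 6370 = 1563 km.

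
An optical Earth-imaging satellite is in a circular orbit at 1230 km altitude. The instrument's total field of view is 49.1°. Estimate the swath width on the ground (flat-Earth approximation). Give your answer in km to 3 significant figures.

Half-angle = 49.1°/2 = 24.55°.
Swath width ≈ 2h·tan(θ/2) = 2 × 1230 × tan(24.55°) = 1123.7 km.

1120 km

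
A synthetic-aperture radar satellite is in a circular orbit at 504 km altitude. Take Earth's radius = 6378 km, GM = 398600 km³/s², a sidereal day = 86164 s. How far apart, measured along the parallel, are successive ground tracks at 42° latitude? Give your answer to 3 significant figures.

1960 km

Semi-major axis a = 6378 + 504 = 6882 km. Period T = 2π√(a³/μ) = 2π√(6882³/398600) = 5681.8 s = 94.70 min.
Node shift per orbit = (5681.8/86164) × 360° = 23.74°.
Equatorial spacing = 23.74 × 111.3 km/° = 2643 km.
At 42° latitude, spacing = 2643 × cos(42°) = 1964 km.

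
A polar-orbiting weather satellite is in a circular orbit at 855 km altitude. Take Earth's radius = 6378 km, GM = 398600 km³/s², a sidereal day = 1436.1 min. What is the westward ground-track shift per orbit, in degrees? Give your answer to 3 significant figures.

Semi-major axis a = 6378 + 855 = 7233 km. Period T = 2π√(a³/μ) = 2π√(7233³/398600) = 6121.9 s = 102.03 min.
During one orbit Earth rotates (6121.9 / 86166) × 360° = 25.58°.

25.6°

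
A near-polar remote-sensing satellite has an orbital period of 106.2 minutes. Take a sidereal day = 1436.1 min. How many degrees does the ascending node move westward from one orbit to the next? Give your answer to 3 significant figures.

26.6°

T = 106.2 min = 6372.0 s.
During one orbit Earth rotates (6372.0 / 86166) × 360° = 26.62°.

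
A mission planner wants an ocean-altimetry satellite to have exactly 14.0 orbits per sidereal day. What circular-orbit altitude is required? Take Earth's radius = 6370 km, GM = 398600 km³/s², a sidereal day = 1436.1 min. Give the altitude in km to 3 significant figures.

Required period T = 86166 / 14.0 = 6154.7 s.
From T = 2π√(a³/μ): a = (μ T²/4π²)^(1/3) = (398600 × 6154.7² / 4π²)^(1/3) = 7259 km.
Altitude h = a − R = 7259 − 6370 = 889 km.

889 km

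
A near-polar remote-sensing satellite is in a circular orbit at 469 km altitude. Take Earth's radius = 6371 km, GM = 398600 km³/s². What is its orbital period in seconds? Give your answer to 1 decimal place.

5629.8 seconds

Semi-major axis a = 6371 + 469 = 6840 km. Period T = 2π√(a³/μ) = 2π√(6840³/398600) = 5629.8 s = 93.83 min.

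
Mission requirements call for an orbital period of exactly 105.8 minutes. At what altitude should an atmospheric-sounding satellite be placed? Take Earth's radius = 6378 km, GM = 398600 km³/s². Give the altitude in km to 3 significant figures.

1030 km

T = 105.8 min = 6348.0 s.
From T = 2π√(a³/μ): a = (μ T²/4π²)^(1/3) = (398600 × 6348.0² / 4π²)^(1/3) = 7410 km.
Altitude h = a − R = 7410 − 6378 = 1032 km.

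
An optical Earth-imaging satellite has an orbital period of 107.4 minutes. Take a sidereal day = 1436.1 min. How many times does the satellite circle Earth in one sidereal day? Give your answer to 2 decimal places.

13.37

T = 107.4 min = 6444.0 s.
Orbits per sidereal day = 86166 / 6444.0 = 13.372.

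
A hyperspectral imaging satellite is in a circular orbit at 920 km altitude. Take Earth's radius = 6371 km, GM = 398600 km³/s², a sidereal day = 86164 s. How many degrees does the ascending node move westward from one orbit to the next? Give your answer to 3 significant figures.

Semi-major axis a = 6371 + 920 = 7291 km. Period T = 2π√(a³/μ) = 2π√(7291³/398600) = 6195.7 s = 103.26 min.
During one orbit Earth rotates (6195.7 / 86164) × 360° = 25.89°.

25.9°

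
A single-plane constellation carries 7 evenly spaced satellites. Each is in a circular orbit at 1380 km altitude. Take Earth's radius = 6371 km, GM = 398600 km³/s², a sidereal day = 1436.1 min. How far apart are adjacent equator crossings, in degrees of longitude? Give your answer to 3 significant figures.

Semi-major axis a = 6371 + 1380 = 7751 km. Period T = 2π√(a³/μ) = 2π√(7751³/398600) = 6791.2 s = 113.19 min.
Single-satellite node shift = (6791.2/86166) × 360° = 28.37°.
With 7 satellites evenly phased, successive equator crossings are 28.37/7 = 4.053° apart.

4.05°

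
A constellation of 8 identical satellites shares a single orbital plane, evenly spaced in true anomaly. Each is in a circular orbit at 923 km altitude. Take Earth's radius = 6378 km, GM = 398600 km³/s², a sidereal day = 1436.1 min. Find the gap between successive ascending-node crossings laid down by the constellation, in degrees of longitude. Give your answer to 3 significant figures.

3.24°

Semi-major axis a = 6378 + 923 = 7301 km. Period T = 2π√(a³/μ) = 2π√(7301³/398600) = 6208.5 s = 103.47 min.
Single-satellite node shift = (6208.5/86166) × 360° = 25.94°.
With 8 satellites evenly phased, successive equator crossings are 25.94/8 = 3.242° apart.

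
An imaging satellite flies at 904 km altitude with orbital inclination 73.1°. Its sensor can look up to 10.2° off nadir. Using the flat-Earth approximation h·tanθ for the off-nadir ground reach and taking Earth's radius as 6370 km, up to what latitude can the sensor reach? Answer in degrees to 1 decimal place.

For a prograde orbit the ground track reaches latitude ±i = ±73.1°.
Sensor half-swath on the ground ≈ 904·tan(10.2°) = 163 km = 1.46° of latitude.
Maximum observable latitude ≈ 73.1 + 1.46 = 74.6°.

74.6°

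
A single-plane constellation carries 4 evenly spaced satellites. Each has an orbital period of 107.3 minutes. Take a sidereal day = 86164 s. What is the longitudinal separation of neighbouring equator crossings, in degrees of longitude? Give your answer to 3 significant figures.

6.72°

T = 107.3 min = 6438.0 s.
Single-satellite node shift = (6438.0/86164) × 360° = 26.90°.
With 4 satellites evenly phased, successive equator crossings are 26.90/4 = 6.725° apart.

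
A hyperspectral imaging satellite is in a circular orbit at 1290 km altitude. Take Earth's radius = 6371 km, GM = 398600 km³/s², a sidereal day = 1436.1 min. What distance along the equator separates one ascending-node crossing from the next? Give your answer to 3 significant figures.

3100 km

Semi-major axis a = 6371 + 1290 = 7661 km. Period T = 2π√(a³/μ) = 2π√(7661³/398600) = 6673.3 s = 111.22 min.
During one orbit Earth rotates (6673.3 / 86166) × 360° = 27.88°.
At the equator that is 27.88° × (2π·6371/360) km/° = 27.88 × 111.2 = 3100 km.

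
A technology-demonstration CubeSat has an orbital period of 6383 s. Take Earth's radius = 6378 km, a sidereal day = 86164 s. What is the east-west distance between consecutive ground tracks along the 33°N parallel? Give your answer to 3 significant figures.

Node shift per orbit = (6383.0/86164) × 360° = 26.67°.
Equatorial spacing = 26.67 × 111.3 km/° = 2969 km.
At 33° latitude, spacing = 2969 × cos(33°) = 2490 km.

2490 km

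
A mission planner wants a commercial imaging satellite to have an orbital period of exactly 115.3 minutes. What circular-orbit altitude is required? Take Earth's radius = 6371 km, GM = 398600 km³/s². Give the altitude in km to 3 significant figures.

T = 115.3 min = 6918.0 s.
From T = 2π√(a³/μ): a = (μ T²/4π²)^(1/3) = (398600 × 6918.0² / 4π²)^(1/3) = 7847 km.
Altitude h = a − R = 7847 − 6371 = 1476 km.

1480 km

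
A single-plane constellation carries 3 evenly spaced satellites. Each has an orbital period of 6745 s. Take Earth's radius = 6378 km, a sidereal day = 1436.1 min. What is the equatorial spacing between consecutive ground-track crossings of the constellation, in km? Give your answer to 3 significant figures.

Single-satellite node shift = (6745.0/86166) × 360° = 28.18°.
With 3 satellites evenly phased, successive equator crossings are 28.18/3 = 9.393° apart.
That is 9.393 × 111.3 = 1046 km at the equator.

1050 km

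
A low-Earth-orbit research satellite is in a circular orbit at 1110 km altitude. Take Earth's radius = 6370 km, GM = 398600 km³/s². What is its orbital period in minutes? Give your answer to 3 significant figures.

107 min

Semi-major axis a = 6370 + 1110 = 7480 km. Period T = 2π√(a³/μ) = 2π√(7480³/398600) = 6438.2 s = 107.30 min.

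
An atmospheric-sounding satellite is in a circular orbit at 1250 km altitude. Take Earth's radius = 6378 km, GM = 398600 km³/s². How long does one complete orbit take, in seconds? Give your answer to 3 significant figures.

6630 seconds

Semi-major axis a = 6378 + 1250 = 7628 km. Period T = 2π√(a³/μ) = 2π√(7628³/398600) = 6630.2 s = 110.50 min.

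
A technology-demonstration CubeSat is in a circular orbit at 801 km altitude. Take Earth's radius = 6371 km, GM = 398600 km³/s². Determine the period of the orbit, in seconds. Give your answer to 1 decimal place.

6044.7 seconds

Semi-major axis a = 6371 + 801 = 7172 km. Period T = 2π√(a³/μ) = 2π√(7172³/398600) = 6044.7 s = 100.74 min.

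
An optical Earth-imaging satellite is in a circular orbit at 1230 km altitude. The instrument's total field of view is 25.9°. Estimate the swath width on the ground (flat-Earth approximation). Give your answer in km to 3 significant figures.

Half-angle = 25.9°/2 = 12.95°.
Swath width ≈ 2h·tan(θ/2) = 2 × 1230 × tan(12.95°) = 565.7 km.

566 km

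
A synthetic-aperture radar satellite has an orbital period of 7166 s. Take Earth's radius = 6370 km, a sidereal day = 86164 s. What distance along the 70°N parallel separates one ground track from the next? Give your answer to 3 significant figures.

1140 km

Node shift per orbit = (7166.0/86164) × 360° = 29.94°.
Equatorial spacing = 29.94 × 111.2 km/° = 3329 km.
At 70° latitude, spacing = 3329 × cos(70°) = 1138 km.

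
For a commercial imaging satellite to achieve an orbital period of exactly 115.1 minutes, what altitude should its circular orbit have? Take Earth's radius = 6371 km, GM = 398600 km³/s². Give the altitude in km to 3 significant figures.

1470 km

T = 115.1 min = 6906.0 s.
From T = 2π√(a³/μ): a = (μ T²/4π²)^(1/3) = (398600 × 6906.0² / 4π²)^(1/3) = 7838 km.
Altitude h = a − R = 7838 − 6371 = 1467 km.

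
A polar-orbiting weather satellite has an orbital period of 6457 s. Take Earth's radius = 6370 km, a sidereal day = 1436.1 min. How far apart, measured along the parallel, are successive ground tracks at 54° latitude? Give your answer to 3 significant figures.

1760 km

Node shift per orbit = (6457.0/86166) × 360° = 26.98°.
Equatorial spacing = 26.98 × 111.2 km/° = 2999 km.
At 54° latitude, spacing = 2999 × cos(54°) = 1763 km.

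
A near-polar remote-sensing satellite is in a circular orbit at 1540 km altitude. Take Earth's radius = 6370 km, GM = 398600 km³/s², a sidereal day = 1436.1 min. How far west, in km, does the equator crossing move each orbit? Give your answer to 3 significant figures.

3250 km

Semi-major axis a = 6370 + 1540 = 7910 km. Period T = 2π√(a³/μ) = 2π√(7910³/398600) = 7001.3 s = 116.69 min.
During one orbit Earth rotates (7001.3 / 86166) × 360° = 29.25°.
At the equator that is 29.25° × (2π·6370/360) km/° = 29.25 × 111.2 = 3252 km.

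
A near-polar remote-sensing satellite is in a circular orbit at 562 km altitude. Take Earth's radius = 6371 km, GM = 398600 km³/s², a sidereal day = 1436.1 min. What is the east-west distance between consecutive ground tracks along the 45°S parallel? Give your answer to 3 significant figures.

Semi-major axis a = 6371 + 562 = 6933 km. Period T = 2π√(a³/μ) = 2π√(6933³/398600) = 5745.0 s = 95.75 min.
Node shift per orbit = (5745.0/86166) × 360° = 24.00°.
Equatorial spacing = 24.00 × 111.2 km/° = 2669 km.
At 45° latitude, spacing = 2669 × cos(45°) = 1887 km.

1890 km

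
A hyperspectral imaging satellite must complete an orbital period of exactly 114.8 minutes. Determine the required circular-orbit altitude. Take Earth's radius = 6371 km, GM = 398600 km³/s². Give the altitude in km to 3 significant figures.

T = 114.8 min = 6888.0 s.
From T = 2π√(a³/μ): a = (μ T²/4π²)^(1/3) = (398600 × 6888.0² / 4π²)^(1/3) = 7824 km.
Altitude h = a − R = 7824 − 6371 = 1453 km.

1450 km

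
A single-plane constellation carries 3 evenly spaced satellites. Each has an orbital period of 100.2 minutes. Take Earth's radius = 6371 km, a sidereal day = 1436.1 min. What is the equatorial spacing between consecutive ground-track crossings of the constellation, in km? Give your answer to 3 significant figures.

931 km

T = 100.2 min = 6012.0 s.
Single-satellite node shift = (6012.0/86166) × 360° = 25.12°.
With 3 satellites evenly phased, successive equator crossings are 25.12/3 = 8.373° apart.
That is 8.373 × 111.2 = 931 km at the equator.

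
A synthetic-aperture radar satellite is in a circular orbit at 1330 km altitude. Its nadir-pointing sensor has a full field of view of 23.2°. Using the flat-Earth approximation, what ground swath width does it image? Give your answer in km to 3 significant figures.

546 km

Half-angle = 23.2°/2 = 11.6°.
Swath width ≈ 2h·tan(θ/2) = 2 × 1330 × tan(11.6°) = 546.0 km.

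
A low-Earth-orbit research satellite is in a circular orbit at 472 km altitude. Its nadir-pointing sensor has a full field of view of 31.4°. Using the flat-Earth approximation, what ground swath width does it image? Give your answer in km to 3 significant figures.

265 km

Half-angle = 31.4°/2 = 15.7°.
Swath width ≈ 2h·tan(θ/2) = 2 × 472 × tan(15.7°) = 265.3 km.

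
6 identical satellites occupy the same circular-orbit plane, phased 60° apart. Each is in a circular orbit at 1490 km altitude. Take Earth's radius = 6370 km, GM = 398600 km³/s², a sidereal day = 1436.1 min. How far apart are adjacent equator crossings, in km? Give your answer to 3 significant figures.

Semi-major axis a = 6370 + 1490 = 7860 km. Period T = 2π√(a³/μ) = 2π√(7860³/398600) = 6935.0 s = 115.58 min.
Single-satellite node shift = (6935.0/86166) × 360° = 28.97°.
With 6 satellites evenly phased, successive equator crossings are 28.97/6 = 4.829° apart.
That is 4.829 × 111.2 = 537 km at the equator.

537 km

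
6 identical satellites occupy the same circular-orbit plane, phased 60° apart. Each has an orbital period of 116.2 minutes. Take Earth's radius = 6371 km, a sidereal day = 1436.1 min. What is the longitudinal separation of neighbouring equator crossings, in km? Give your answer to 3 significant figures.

T = 116.2 min = 6972.0 s.
Single-satellite node shift = (6972.0/86166) × 360° = 29.13°.
With 6 satellites evenly phased, successive equator crossings are 29.13/6 = 4.855° apart.
That is 4.855 × 111.2 = 540 km at the equator.

540 km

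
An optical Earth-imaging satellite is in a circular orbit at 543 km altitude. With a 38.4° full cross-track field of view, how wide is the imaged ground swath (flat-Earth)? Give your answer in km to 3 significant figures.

Half-angle = 38.4°/2 = 19.2°.
Swath width ≈ 2h·tan(θ/2) = 2 × 543 × tan(19.2°) = 378.2 km.

378 km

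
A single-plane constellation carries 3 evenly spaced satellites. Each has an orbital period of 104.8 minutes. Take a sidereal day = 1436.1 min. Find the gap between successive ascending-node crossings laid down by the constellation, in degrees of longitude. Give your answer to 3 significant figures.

8.76°

T = 104.8 min = 6288.0 s.
Single-satellite node shift = (6288.0/86166) × 360° = 26.27°.
With 3 satellites evenly phased, successive equator crossings are 26.27/3 = 8.757° apart.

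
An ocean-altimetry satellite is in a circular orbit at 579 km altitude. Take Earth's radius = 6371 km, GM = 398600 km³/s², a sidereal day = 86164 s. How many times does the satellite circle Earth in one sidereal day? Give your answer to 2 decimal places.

14.94

Semi-major axis a = 6371 + 579 = 6950 km. Period T = 2π√(a³/μ) = 2π√(6950³/398600) = 5766.2 s = 96.10 min.
Orbits per sidereal day = 86164 / 5766.2 = 14.943.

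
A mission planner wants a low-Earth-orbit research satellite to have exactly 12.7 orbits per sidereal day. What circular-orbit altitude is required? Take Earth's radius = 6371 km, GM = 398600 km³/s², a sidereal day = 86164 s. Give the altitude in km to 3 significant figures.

1370 km

Required period T = 86164 / 12.7 = 6784.6 s.
From T = 2π√(a³/μ): a = (μ T²/4π²)^(1/3) = (398600 × 6784.6² / 4π²)^(1/3) = 7746 km.
Altitude h = a − R = 7746 − 6371 = 1375 km.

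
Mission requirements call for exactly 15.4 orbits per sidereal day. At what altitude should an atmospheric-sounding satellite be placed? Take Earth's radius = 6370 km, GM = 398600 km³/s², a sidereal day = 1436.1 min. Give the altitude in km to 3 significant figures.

442 km

Required period T = 86166 / 15.4 = 5595.2 s.
From T = 2π√(a³/μ): a = (μ T²/4π²)^(1/3) = (398600 × 5595.2² / 4π²)^(1/3) = 6812 km.
Altitude h = a − R = 6812 − 6370 = 442 km.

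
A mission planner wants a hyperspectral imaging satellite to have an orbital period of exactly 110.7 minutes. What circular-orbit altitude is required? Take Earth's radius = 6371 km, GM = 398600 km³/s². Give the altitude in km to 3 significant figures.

T = 110.7 min = 6642.0 s.
From T = 2π√(a³/μ): a = (μ T²/4π²)^(1/3) = (398600 × 6642.0² / 4π²)^(1/3) = 7637 km.
Altitude h = a − R = 7637 − 6371 = 1266 km.

1270 km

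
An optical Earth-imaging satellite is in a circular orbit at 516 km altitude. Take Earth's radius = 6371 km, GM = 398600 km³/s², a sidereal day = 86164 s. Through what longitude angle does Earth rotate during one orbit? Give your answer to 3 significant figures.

Semi-major axis a = 6371 + 516 = 6887 km. Period T = 2π√(a³/μ) = 2π√(6887³/398600) = 5688.0 s = 94.80 min.
During one orbit Earth rotates (5688.0 / 86164) × 360° = 23.76°.

23.8°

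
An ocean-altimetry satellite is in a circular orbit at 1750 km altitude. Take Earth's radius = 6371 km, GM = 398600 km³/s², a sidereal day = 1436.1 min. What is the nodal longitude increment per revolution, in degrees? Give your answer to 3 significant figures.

Semi-major axis a = 6371 + 1750 = 8121 km. Period T = 2π√(a³/μ) = 2π√(8121³/398600) = 7283.3 s = 121.39 min.
During one orbit Earth rotates (7283.3 / 86166) × 360° = 30.43°.

30.4°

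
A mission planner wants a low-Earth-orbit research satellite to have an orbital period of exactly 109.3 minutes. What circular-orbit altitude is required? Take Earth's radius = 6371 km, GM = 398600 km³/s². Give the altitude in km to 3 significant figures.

T = 109.3 min = 6558.0 s.
From T = 2π√(a³/μ): a = (μ T²/4π²)^(1/3) = (398600 × 6558.0² / 4π²)^(1/3) = 7573 km.
Altitude h = a − R = 7573 − 6371 = 1202 km.

1200 km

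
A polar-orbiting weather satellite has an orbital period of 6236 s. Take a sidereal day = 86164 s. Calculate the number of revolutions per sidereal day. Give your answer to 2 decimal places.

13.82

Orbits per sidereal day = 86164 / 6236.0 = 13.817.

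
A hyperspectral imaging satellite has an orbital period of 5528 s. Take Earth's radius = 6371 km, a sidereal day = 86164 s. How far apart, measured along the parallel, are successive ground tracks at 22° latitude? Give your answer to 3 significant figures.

Node shift per orbit = (5528.0/86164) × 360° = 23.10°.
Equatorial spacing = 23.10 × 111.2 km/° = 2568 km.
At 22° latitude, spacing = 2568 × cos(22°) = 2381 km.

2380 km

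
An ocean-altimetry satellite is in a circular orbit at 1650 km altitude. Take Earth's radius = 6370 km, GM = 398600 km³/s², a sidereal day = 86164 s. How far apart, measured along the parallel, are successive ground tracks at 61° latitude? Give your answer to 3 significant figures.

1610 km

Semi-major axis a = 6370 + 1650 = 8020 km. Period T = 2π√(a³/μ) = 2π√(8020³/398600) = 7147.8 s = 119.13 min.
Node shift per orbit = (7147.8/86164) × 360° = 29.86°.
Equatorial spacing = 29.86 × 111.2 km/° = 3320 km.
At 61° latitude, spacing = 3320 × cos(61°) = 1610 km.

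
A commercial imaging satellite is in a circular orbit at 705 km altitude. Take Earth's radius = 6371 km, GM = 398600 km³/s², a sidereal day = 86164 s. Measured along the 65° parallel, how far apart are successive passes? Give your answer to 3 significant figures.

1160 km

Semi-major axis a = 6371 + 705 = 7076 km. Period T = 2π√(a³/μ) = 2π√(7076³/398600) = 5923.7 s = 98.73 min.
Node shift per orbit = (5923.7/86164) × 360° = 24.75°.
Equatorial spacing = 24.75 × 111.2 km/° = 2752 km.
At 65° latitude, spacing = 2752 × cos(65°) = 1163 km.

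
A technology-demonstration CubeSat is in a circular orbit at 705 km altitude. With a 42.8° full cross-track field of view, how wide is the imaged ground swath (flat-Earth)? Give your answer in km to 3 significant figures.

553 km

Half-angle = 42.8°/2 = 21.4°.
Swath width ≈ 2h·tan(θ/2) = 2 × 705 × tan(21.4°) = 552.6 km.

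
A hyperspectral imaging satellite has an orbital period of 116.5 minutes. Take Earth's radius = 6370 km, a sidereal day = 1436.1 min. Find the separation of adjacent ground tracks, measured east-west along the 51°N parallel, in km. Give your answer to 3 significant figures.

T = 116.5 min = 6990.0 s.
Node shift per orbit = (6990.0/86166) × 360° = 29.20°.
Equatorial spacing = 29.20 × 111.2 km/° = 3247 km.
At 51° latitude, spacing = 3247 × cos(51°) = 2043 km.

2040 km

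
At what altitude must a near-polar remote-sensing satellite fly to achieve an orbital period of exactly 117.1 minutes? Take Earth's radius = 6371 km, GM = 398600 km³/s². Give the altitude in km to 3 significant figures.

T = 117.1 min = 7026.0 s.
From T = 2π√(a³/μ): a = (μ T²/4π²)^(1/3) = (398600 × 7026.0² / 4π²)^(1/3) = 7929 km.
Altitude h = a − R = 7929 − 6371 = 1558 km.

1560 km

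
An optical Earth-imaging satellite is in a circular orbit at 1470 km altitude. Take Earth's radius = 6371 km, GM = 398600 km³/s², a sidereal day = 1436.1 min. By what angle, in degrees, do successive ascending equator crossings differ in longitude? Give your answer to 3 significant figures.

28.9°

Semi-major axis a = 6371 + 1470 = 7841 km. Period T = 2π√(a³/μ) = 2π√(7841³/398600) = 6909.8 s = 115.16 min.
During one orbit Earth rotates (6909.8 / 86166) × 360° = 28.87°.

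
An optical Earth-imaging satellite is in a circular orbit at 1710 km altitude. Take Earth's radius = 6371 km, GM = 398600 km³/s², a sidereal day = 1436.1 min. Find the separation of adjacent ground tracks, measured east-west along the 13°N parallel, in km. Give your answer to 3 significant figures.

Semi-major axis a = 6371 + 1710 = 8081 km. Period T = 2π√(a³/μ) = 2π√(8081³/398600) = 7229.5 s = 120.49 min.
Node shift per orbit = (7229.5/86166) × 360° = 30.20°.
Equatorial spacing = 30.20 × 111.2 km/° = 3359 km.
At 13° latitude, spacing = 3359 × cos(13°) = 3273 km.

3270 km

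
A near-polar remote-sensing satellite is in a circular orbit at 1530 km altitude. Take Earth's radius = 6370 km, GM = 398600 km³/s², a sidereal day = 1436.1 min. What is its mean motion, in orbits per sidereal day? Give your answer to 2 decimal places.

Semi-major axis a = 6370 + 1530 = 7900 km. Period T = 2π√(a³/μ) = 2π√(7900³/398600) = 6988.0 s = 116.47 min.
Orbits per sidereal day = 86166 / 6988.0 = 12.331.

12.33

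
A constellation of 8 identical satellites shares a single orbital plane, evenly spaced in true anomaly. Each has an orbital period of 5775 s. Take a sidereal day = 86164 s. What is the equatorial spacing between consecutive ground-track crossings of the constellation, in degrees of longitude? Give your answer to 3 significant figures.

Single-satellite node shift = (5775.0/86164) × 360° = 24.13°.
With 8 satellites evenly phased, successive equator crossings are 24.13/8 = 3.016° apart.

3.02°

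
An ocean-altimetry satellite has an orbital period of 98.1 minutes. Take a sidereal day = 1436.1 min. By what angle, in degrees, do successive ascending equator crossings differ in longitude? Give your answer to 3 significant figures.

24.6°

T = 98.1 min = 5886.0 s.
During one orbit Earth rotates (5886.0 / 86166) × 360° = 24.59°.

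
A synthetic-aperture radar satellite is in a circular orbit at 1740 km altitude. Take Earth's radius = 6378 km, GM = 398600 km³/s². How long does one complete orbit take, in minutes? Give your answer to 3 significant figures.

Semi-major axis a = 6378 + 1740 = 8118 km. Period T = 2π√(a³/μ) = 2π√(8118³/398600) = 7279.2 s = 121.32 min.

121 min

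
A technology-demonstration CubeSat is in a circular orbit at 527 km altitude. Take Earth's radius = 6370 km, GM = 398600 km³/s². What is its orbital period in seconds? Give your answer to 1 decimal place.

Semi-major axis a = 6370 + 527 = 6897 km. Period T = 2π√(a³/μ) = 2π√(6897³/398600) = 5700.4 s = 95.01 min.

5700.4 seconds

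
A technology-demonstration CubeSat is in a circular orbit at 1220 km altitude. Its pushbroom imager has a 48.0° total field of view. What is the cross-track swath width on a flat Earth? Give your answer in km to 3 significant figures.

Half-angle = 48.0°/2 = 24°.
Swath width ≈ 2h·tan(θ/2) = 2 × 1220 × tan(24°) = 1086.4 km.

1090 km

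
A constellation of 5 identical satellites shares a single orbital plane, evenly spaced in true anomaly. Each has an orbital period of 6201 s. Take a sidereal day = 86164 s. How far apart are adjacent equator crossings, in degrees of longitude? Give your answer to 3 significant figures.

Single-satellite node shift = (6201.0/86164) × 360° = 25.91°.
With 5 satellites evenly phased, successive equator crossings are 25.91/5 = 5.182° apart.

5.18°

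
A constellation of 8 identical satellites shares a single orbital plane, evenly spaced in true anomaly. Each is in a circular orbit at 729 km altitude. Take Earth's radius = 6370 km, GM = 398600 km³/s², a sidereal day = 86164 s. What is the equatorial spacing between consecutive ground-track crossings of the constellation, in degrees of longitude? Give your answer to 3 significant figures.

Semi-major axis a = 6370 + 729 = 7099 km. Period T = 2π√(a³/μ) = 2π√(7099³/398600) = 5952.6 s = 99.21 min.
Single-satellite node shift = (5952.6/86164) × 360° = 24.87°.
With 8 satellites evenly phased, successive equator crossings are 24.87/8 = 3.109° apart.

3.11°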